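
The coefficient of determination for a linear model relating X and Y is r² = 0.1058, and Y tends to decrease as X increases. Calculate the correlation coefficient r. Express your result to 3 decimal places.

|r| = √0.1058 = 0.325
The association is negative, so r = −0.325.

-0.325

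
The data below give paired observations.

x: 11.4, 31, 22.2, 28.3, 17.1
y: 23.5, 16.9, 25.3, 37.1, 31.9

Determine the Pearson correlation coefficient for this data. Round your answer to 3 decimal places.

n = 5, Σx = 110, Σy = 134.7, Σx² = 2677.1, Σy² = 3871.97, Σxy = 2948.88
nΣxy − ΣxΣy = 14744.4 − 14817 = -72.6
nΣx² − (Σx)² = 13385.5 − 12100 = 1285.5; nΣy² − (Σy)² = 19359.85 − 18144.09 = 1215.76
r = -72.6 / √(1285.5 × 1215.76) = -72.6 / 1250.1438 ≈ -0.058

-0.058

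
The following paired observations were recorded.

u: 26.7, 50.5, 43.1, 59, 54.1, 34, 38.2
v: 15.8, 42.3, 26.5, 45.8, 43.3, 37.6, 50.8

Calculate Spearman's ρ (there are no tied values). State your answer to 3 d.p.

Rank u: 1, 5, 4, 7, 6, 2, 3
Rank v: 1, 4, 2, 6, 5, 3, 7
d = rank(u) − rank(v): 0, 1, 2, 1, 1, -1, -4; Σd² = 24
ρ = 1 − 6Σd² / [n(n²−1)] = 1 − 6×24 / (7×48) = 1 − 144/336 ≈ 0.571

0.571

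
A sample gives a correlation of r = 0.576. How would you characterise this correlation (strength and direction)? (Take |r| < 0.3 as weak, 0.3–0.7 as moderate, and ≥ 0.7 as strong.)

moderate positive

r = 0.576 > 0 so the relationship is positive.
|r| = 0.576, which falls in the moderate range.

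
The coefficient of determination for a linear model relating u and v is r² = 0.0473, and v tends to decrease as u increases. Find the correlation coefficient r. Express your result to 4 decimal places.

|r| = √0.0473 = 0.2175
The association is negative, so r = −0.2175.

-0.2175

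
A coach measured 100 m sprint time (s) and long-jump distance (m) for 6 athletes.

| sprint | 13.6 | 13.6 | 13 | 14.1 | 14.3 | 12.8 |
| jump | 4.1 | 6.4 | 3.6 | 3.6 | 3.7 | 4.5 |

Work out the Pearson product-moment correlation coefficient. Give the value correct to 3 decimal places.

n = 6, Σx = 81.4, Σy = 25.9, Σx² = 1106.06, Σy² = 117.63, Σxy = 350.87
nΣxy − ΣxΣy = 2105.22 − 2108.26 = -3.04
nΣx² − (Σx)² = 6636.36 − 6625.96 = 10.4; nΣy² − (Σy)² = 705.78 − 670.81 = 34.97
r = -3.04 / √(10.4 × 34.97) = -3.04 / 19.0706 ≈ -0.159

-0.159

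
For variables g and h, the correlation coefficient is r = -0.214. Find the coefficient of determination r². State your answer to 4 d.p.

r² = (-0.214)² = 0.0458

0.0458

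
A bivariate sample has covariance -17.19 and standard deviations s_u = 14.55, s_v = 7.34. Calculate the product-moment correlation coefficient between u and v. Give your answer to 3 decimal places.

r = Cov(u,v) / (s_u · s_v) = -17.19 / (14.55 × 7.34)
  = -17.19 / 106.7970 ≈ -0.161

-0.161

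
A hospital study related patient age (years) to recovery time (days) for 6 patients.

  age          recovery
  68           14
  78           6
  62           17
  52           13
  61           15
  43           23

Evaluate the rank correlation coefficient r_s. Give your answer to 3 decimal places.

-0.600

Rank age: 5, 6, 4, 2, 3, 1
Rank recovery: 3, 1, 5, 2, 4, 6
d = rank(age) − rank(recovery): 2, 5, -1, 0, -1, -5; Σd² = 56
ρ = 1 − 6Σd² / [n(n²−1)] = 1 − 6×56 / (6×35) = 1 − 336/210 ≈ -0.600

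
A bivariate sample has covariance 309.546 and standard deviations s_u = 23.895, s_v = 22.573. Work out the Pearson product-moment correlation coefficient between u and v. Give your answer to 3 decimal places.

r = Cov(u,v) / (s_u · s_v) = 309.546 / (23.895 × 22.573)
  = 309.546 / 539.3818 ≈ 0.574

0.574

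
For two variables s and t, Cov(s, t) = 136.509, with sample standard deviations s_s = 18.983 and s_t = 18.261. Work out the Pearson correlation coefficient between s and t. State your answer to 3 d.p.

r = Cov(s,t) / (s_s · s_t) = 136.509 / (18.983 × 18.261)
  = 136.509 / 346.6486 ≈ 0.394

0.394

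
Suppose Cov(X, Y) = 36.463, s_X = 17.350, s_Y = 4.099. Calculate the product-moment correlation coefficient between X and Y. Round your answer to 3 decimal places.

r = Cov(X,Y) / (s_X · s_Y) = 36.463 / (17.350 × 4.099)
  = 36.463 / 71.1177 ≈ 0.513

0.513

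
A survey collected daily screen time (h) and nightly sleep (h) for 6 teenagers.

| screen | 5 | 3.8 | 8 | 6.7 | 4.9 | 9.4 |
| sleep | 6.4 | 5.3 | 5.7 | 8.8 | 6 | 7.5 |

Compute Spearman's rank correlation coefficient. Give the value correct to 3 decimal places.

0.543

Rank screen: 3, 1, 5, 4, 2, 6
Rank sleep: 4, 1, 2, 6, 3, 5
d = rank(screen) − rank(sleep): -1, 0, 3, -2, -1, 1; Σd² = 16
ρ = 1 − 6Σd² / [n(n²−1)] = 1 − 6×16 / (6×35) = 1 − 96/210 ≈ 0.543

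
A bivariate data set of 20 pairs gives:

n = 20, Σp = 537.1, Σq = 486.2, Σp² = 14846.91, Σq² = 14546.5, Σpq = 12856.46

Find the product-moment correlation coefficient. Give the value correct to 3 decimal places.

r = (nΣpq − ΣpΣq) / √[(nΣp² − (Σp)²)(nΣq² − (Σq)²)]
Numerator: 20×12856.46 − 537.1×486.2 = -4008.82
Denominator: √[(296938.2 − 288476.41)(290930 − 236390.44)] = √[8461.79 × 54539.56] = 21482.6047
r = -4008.82 / 21482.6047 ≈ -0.187

-0.187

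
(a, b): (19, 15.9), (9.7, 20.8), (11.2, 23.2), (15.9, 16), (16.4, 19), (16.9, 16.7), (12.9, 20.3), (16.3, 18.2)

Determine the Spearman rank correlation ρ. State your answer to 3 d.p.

-0.810

Rank a: 8, 1, 2, 4, 6, 7, 3, 5
Rank b: 1, 7, 8, 2, 5, 3, 6, 4
d = rank(a) − rank(b): 7, -6, -6, 2, 1, 4, -3, 1; Σd² = 152
ρ = 1 − 6Σd² / [n(n²−1)] = 1 − 6×152 / (8×63) = 1 − 912/504 ≈ -0.810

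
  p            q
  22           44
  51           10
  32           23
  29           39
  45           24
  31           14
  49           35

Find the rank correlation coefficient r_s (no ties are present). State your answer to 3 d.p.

Rank p: 1, 7, 4, 2, 5, 3, 6
Rank q: 7, 1, 3, 6, 4, 2, 5
d = rank(p) − rank(q): -6, 6, 1, -4, 1, 1, 1; Σd² = 92
ρ = 1 − 6Σd² / [n(n²−1)] = 1 − 6×92 / (7×48) = 1 − 552/336 ≈ -0.643

-0.643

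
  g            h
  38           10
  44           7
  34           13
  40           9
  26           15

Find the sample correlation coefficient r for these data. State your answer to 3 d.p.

n = 5, Σg = 182, Σh = 54, Σg² = 6812, Σh² = 624, Σgh = 1880
nΣgh − ΣgΣh = 9400 − 9828 = -428
nΣg² − (Σg)² = 34060 − 33124 = 936; nΣh² − (Σh)² = 3120 − 2916 = 204
r = -428 / √(936 × 204) = -428 / 436.9714 ≈ -0.979

-0.979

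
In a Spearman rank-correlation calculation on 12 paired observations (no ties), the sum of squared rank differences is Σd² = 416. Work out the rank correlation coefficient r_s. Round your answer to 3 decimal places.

-0.455

ρ = 1 − 6Σd² / [n(n²−1)] = 1 − 6×416 / (12×143)
  = 1 − 2496/1716 = 1 − 1.4545 ≈ -0.455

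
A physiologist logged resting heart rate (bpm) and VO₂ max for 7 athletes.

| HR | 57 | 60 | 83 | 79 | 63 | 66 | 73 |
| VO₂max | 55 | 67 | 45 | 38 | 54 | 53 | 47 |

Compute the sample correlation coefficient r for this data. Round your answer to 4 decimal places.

n = 7, Σx = 481, Σy = 359, Σx² = 33633, Σy² = 18917, Σxy = 24223
nΣxy − ΣxΣy = 169561 − 172679 = -3118
nΣx² − (Σx)² = 235431 − 231361 = 4070; nΣy² − (Σy)² = 132419 − 128881 = 3538
r = -3118 / √(4070 × 3538) = -3118 / 3794.6884 ≈ -0.8217

-0.8217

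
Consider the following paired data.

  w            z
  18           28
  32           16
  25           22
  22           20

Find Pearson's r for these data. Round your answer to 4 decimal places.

-0.8969

n = 4, Σw = 97, Σz = 86, Σw² = 2457, Σz² = 1924, Σwz = 2006
nΣwz − ΣwΣz = 8024 − 8342 = -318
nΣw² − (Σw)² = 9828 − 9409 = 419; nΣz² − (Σz)² = 7696 − 7396 = 300
r = -318 / √(419 × 300) = -318 / 354.5420 ≈ -0.8969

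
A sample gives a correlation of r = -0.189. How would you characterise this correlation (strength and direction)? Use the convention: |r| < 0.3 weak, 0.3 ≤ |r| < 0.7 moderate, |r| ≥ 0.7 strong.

weak negative

r = -0.189 < 0 so the relationship is negative.
|r| = 0.189, which falls in the weak range.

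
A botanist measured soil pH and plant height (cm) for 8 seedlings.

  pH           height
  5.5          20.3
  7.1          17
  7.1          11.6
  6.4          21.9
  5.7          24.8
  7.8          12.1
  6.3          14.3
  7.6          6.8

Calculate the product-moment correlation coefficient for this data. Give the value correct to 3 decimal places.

n = 8, Σx = 53.5, Σy = 128.8, Σx² = 362.81, Σy² = 2327.44, Σxy = 832.38
nΣxy − ΣxΣy = 6659.04 − 6890.8 = -231.76
nΣx² − (Σx)² = 2902.48 − 2862.25 = 40.23; nΣy² − (Σy)² = 18619.52 − 16589.44 = 2030.08
r = -231.76 / √(40.23 × 2030.08) = -231.76 / 285.7798 ≈ -0.811

-0.811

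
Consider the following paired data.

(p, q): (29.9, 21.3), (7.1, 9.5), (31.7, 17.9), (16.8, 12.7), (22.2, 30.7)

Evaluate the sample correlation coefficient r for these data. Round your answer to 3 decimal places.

n = 5, Σp = 107.7, Σq = 92.1, Σp² = 2724.39, Σq² = 1968.13, Σpq = 2166.65
nΣpq − ΣpΣq = 10833.25 − 9919.17 = 914.08
nΣp² − (Σp)² = 13621.95 − 11599.29 = 2022.66; nΣq² − (Σq)² = 9840.65 − 8482.41 = 1358.24
r = 914.08 / √(2022.66 × 1358.24) = 914.08 / 1657.4854 ≈ 0.551

0.551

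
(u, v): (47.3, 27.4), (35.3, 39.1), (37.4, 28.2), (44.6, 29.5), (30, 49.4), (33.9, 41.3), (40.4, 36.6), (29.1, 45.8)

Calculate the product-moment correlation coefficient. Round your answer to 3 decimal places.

n = 8, Σu = 298, Σv = 297.3, Σu² = 11399.48, Σv² = 11528.31, Σuv = 10740.12
nΣuv − ΣuΣv = 85920.96 − 88595.4 = -2674.44
nΣu² − (Σu)² = 91195.84 − 88804 = 2391.84; nΣv² − (Σv)² = 92226.48 − 88387.29 = 3839.19
r = -2674.44 / √(2391.84 × 3839.19) = -2674.44 / 3030.3017 ≈ -0.883

-0.883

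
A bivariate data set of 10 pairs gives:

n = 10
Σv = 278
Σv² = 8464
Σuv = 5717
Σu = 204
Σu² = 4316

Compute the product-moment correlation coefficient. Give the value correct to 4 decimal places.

0.1359

r = (nΣuv − ΣuΣv) / √[(nΣu² − (Σu)²)(nΣv² − (Σv)²)]
Numerator: 10×5717 − 204×278 = 458
Denominator: √[(43160 − 41616)(84640 − 77284)] = √[1544 × 7356] = 3370.1134
r = 458 / 3370.1134 ≈ 0.1359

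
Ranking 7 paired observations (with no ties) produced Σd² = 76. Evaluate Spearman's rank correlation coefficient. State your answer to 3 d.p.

ρ = 1 − 6Σd² / [n(n²−1)] = 1 − 6×76 / (7×48)
  = 1 − 456/336 = 1 − 1.3571 ≈ -0.357

-0.357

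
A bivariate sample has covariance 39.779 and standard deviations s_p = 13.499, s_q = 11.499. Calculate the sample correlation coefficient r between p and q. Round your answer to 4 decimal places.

r = Cov(p,q) / (s_p · s_q) = 39.779 / (13.499 × 11.499)
  = 39.779 / 155.2250 ≈ 0.2563

0.2563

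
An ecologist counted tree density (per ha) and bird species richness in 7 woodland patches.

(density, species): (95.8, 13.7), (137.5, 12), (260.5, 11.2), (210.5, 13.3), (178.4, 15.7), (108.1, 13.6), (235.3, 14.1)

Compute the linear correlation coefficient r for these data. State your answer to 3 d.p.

n = 7, Σx = 1226.1, Σy = 93.6, Σx² = 239132.65, Σy² = 1264.28, Σxy = 16268.48
nΣxy − ΣxΣy = 113879.36 − 114762.96 = -883.6
nΣx² − (Σx)² = 1673928.55 − 1503321.21 = 170607.34; nΣy² − (Σy)² = 8849.96 − 8760.96 = 89
r = -883.6 / √(170607.34 × 89) = -883.6 / 3896.6721 ≈ -0.227

-0.227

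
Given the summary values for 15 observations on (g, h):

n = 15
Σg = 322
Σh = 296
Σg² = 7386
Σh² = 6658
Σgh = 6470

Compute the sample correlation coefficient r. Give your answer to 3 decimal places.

0.186

r = (nΣgh − ΣgΣh) / √[(nΣg² − (Σg)²)(nΣh² − (Σh)²)]
Numerator: 15×6470 − 322×296 = 1738
Denominator: √[(110790 − 103684)(99870 − 87616)] = √[7106 × 12254] = 9331.5017
r = 1738 / 9331.5017 ≈ 0.186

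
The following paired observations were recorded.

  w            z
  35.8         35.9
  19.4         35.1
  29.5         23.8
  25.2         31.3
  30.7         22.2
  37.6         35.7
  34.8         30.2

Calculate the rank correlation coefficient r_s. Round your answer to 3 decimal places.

Rank w: 6, 1, 3, 2, 4, 7, 5
Rank z: 7, 5, 2, 4, 1, 6, 3
d = rank(w) − rank(z): -1, -4, 1, -2, 3, 1, 2; Σd² = 36
ρ = 1 − 6Σd² / [n(n²−1)] = 1 − 6×36 / (7×48) = 1 − 216/336 ≈ 0.357

0.357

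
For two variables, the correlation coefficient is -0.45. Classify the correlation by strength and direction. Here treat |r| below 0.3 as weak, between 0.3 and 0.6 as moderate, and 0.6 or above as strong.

r = -0.45 < 0 so the relationship is negative.
|r| = 0.45, which falls in the moderate range.

moderate negative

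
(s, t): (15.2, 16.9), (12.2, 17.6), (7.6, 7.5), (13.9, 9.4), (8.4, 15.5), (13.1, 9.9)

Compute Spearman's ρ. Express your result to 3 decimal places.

0.314

Rank s: 6, 3, 1, 5, 2, 4
Rank t: 5, 6, 1, 2, 4, 3
d = rank(s) − rank(t): 1, -3, 0, 3, -2, 1; Σd² = 24
ρ = 1 − 6Σd² / [n(n²−1)] = 1 − 6×24 / (6×35) = 1 − 144/210 ≈ 0.314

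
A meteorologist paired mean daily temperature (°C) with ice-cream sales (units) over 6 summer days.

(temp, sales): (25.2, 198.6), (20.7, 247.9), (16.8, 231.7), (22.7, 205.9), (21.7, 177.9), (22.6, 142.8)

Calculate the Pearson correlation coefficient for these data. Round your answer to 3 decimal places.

-0.481

n = 6, Σx = 129.7, Σy = 1204.8, Σx² = 2842.71, Σy² = 249016.32, Σxy = 25790.45
nΣxy − ΣxΣy = 154742.7 − 156262.56 = -1519.86
nΣx² − (Σx)² = 17056.26 − 16822.09 = 234.17; nΣy² − (Σy)² = 1494097.92 − 1451543.04 = 42554.88
r = -1519.86 / √(234.17 × 42554.88) = -1519.86 / 3156.7509 ≈ -0.481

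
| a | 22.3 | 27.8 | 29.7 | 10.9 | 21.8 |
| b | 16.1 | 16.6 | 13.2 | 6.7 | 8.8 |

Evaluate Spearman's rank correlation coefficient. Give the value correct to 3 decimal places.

Rank a: 3, 4, 5, 1, 2
Rank b: 4, 5, 3, 1, 2
d = rank(a) − rank(b): -1, -1, 2, 0, 0; Σd² = 6
ρ = 1 − 6Σd² / [n(n²−1)] = 1 − 6×6 / (5×24) = 1 − 36/120 ≈ 0.700

0.700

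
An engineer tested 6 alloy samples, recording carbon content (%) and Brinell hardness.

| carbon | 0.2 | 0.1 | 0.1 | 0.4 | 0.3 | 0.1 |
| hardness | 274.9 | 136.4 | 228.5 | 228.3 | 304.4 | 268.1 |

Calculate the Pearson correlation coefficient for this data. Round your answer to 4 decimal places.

0.3455

n = 6, Σx = 1.2, Σy = 1440.6, Σx² = 0.32, Σy² = 363045.08, Σxy = 300.92
nΣxy − ΣxΣy = 1805.52 − 1728.72 = 76.8
nΣx² − (Σx)² = 1.92 − 1.44 = 0.48; nΣy² − (Σy)² = 2178270.48 − 2075328.36 = 102942.12
r = 76.8 / √(0.48 × 102942.12) = 76.8 / 222.2886 ≈ 0.3455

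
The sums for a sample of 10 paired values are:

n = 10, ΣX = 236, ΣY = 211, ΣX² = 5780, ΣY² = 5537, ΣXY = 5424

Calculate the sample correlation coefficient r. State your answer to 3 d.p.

r = (nΣXY − ΣXΣY) / √[(nΣX² − (ΣX)²)(nΣY² − (ΣY)²)]
Numerator: 10×5424 − 236×211 = 4444
Denominator: √[(57800 − 55696)(55370 − 44521)] = √[2104 × 10849] = 4777.6873
r = 4444 / 4777.6873 ≈ 0.930

0.930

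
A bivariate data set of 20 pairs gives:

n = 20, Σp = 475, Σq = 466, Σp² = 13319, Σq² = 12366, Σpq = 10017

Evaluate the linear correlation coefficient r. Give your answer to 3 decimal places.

r = (nΣpq − ΣpΣq) / √[(nΣp² − (Σp)²)(nΣq² − (Σq)²)]
Numerator: 20×10017 − 475×466 = -21010
Denominator: √[(266380 − 225625)(247320 − 217156)] = √[40755 × 30164] = 35061.8571
r = -21010 / 35061.8571 ≈ -0.599

-0.599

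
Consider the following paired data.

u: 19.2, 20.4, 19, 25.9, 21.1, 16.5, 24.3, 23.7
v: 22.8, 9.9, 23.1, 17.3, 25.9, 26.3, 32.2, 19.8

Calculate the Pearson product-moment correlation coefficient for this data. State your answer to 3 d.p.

n = 8, Σu = 170.1, Σv = 177.3, Σu² = 3686.25, Σv² = 4242.13, Σuv = 3758.85
nΣuv − ΣuΣv = 30070.8 − 30158.73 = -87.93
nΣu² − (Σu)² = 29490 − 28934.01 = 555.99; nΣv² − (Σv)² = 33937.04 − 31435.29 = 2501.75
r = -87.93 / √(555.99 × 2501.75) = -87.93 / 1179.3846 ≈ -0.075

-0.075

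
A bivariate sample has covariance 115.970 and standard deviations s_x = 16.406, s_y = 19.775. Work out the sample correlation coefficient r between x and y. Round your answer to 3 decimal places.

r = Cov(x,y) / (s_x · s_y) = 115.970 / (16.406 × 19.775)
  = 115.970 / 324.4286 ≈ 0.357

0.357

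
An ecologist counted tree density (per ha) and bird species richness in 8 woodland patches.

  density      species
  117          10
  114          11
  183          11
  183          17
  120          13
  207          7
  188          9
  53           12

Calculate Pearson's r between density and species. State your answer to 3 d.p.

n = 8, Σx = 1165, Σy = 90, Σx² = 189065, Σy² = 1074, Σxy = 12885
nΣxy − ΣxΣy = 103080 − 104850 = -1770
nΣx² − (Σx)² = 1512520 − 1357225 = 155295; nΣy² − (Σy)² = 8592 − 8100 = 492
r = -1770 / √(155295 × 492) = -1770 / 8741.0034 ≈ -0.202

-0.202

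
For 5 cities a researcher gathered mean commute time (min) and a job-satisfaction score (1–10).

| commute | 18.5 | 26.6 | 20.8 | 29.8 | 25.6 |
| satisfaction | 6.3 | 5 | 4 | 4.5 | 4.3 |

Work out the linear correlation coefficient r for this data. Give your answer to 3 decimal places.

n = 5, Σx = 121.3, Σy = 24.1, Σx² = 3025.85, Σy² = 119.43, Σxy = 576.93
nΣxy − ΣxΣy = 2884.65 − 2923.33 = -38.68
nΣx² − (Σx)² = 15129.25 − 14713.69 = 415.56; nΣy² − (Σy)² = 597.15 − 580.81 = 16.34
r = -38.68 / √(415.56 × 16.34) = -38.68 / 82.4030 ≈ -0.469

-0.469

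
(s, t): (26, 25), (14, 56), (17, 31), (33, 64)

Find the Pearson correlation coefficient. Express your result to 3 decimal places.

n = 4, Σs = 90, Σt = 176, Σs² = 2250, Σt² = 8818, Σst = 4073
nΣst − ΣsΣt = 16292 − 15840 = 452
nΣs² − (Σs)² = 9000 − 8100 = 900; nΣt² − (Σt)² = 35272 − 30976 = 4296
r = 452 / √(900 × 4296) = 452 / 1966.3164 ≈ 0.230

0.230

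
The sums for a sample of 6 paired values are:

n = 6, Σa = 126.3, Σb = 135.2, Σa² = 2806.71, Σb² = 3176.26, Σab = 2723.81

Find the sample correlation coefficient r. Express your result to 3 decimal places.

-0.881

r = (nΣab − ΣaΣb) / √[(nΣa² − (Σa)²)(nΣb² − (Σb)²)]
Numerator: 6×2723.81 − 126.3×135.2 = -732.9
Denominator: √[(16840.26 − 15951.69)(19057.56 − 18279.04)] = √[888.57 × 778.52] = 831.7268
r = -732.9 / 831.7268 ≈ -0.881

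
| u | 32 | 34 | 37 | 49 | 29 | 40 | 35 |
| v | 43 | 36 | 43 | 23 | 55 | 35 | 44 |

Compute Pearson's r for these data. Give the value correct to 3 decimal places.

-0.907

n = 7, Σu = 256, Σv = 279, Σu² = 9616, Σv² = 11709, Σuv = 9853
nΣuv − ΣuΣv = 68971 − 71424 = -2453
nΣu² − (Σu)² = 67312 − 65536 = 1776; nΣv² − (Σv)² = 81963 − 77841 = 4122
r = -2453 / √(1776 × 4122) = -2453 / 2705.6740 ≈ -0.907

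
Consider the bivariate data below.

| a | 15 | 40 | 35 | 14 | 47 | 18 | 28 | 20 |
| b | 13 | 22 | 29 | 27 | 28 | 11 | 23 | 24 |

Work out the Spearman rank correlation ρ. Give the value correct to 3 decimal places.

Rank a: 2, 7, 6, 1, 8, 3, 5, 4
Rank b: 2, 3, 8, 6, 7, 1, 4, 5
d = rank(a) − rank(b): 0, 4, -2, -5, 1, 2, 1, -1; Σd² = 52
ρ = 1 − 6Σd² / [n(n²−1)] = 1 − 6×52 / (8×63) = 1 − 312/504 ≈ 0.381

0.381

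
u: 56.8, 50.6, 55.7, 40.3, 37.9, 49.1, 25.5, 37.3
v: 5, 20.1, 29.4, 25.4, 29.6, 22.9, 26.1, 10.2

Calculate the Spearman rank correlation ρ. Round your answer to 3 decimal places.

Rank u: 8, 6, 7, 4, 3, 5, 1, 2
Rank v: 1, 3, 7, 5, 8, 4, 6, 2
d = rank(u) − rank(v): 7, 3, 0, -1, -5, 1, -5, 0; Σd² = 110
ρ = 1 − 6Σd² / [n(n²−1)] = 1 − 6×110 / (8×63) = 1 − 660/504 ≈ -0.310

-0.310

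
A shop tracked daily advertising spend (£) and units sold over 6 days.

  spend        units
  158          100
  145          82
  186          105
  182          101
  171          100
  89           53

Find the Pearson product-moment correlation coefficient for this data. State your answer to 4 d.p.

n = 6, Σx = 931, Σy = 541, Σx² = 150871, Σy² = 50759, Σxy = 87419
nΣxy − ΣxΣy = 524514 − 503671 = 20843
nΣx² − (Σx)² = 905226 − 866761 = 38465; nΣy² − (Σy)² = 304554 − 292681 = 11873
r = 20843 / √(38465 × 11873) = 20843 / 21370.4222 ≈ 0.9753

0.9753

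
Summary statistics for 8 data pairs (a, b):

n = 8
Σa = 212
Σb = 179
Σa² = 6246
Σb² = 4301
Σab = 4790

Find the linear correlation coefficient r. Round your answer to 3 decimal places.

r = (nΣab − ΣaΣb) / √[(nΣa² − (Σa)²)(nΣb² − (Σb)²)]
Numerator: 8×4790 − 212×179 = 372
Denominator: √[(49968 − 44944)(34408 − 32041)] = √[5024 × 2367] = 3448.4501
r = 372 / 3448.4501 ≈ 0.108

0.108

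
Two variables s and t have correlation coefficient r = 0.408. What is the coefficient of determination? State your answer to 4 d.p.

0.1665

r² = (0.408)² = 0.1665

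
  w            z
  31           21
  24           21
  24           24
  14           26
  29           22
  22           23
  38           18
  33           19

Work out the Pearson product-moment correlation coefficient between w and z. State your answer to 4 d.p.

-0.9289

n = 8, Σw = 215, Σz = 174, Σw² = 6167, Σz² = 3832, Σwz = 4550
nΣwz − ΣwΣz = 36400 − 37410 = -1010
nΣw² − (Σw)² = 49336 − 46225 = 3111; nΣz² − (Σz)² = 30656 − 30276 = 380
r = -1010 / √(3111 × 380) = -1010 / 1087.2810 ≈ -0.9289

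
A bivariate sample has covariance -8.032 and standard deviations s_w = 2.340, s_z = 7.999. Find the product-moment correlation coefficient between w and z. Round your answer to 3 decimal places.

-0.429

r = Cov(w,z) / (s_w · s_z) = -8.032 / (2.340 × 7.999)
  = -8.032 / 18.7177 ≈ -0.429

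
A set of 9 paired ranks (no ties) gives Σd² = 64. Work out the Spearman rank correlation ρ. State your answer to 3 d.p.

0.467

ρ = 1 − 6Σd² / [n(n²−1)] = 1 − 6×64 / (9×80)
  = 1 − 384/720 = 1 − 0.5333 ≈ 0.467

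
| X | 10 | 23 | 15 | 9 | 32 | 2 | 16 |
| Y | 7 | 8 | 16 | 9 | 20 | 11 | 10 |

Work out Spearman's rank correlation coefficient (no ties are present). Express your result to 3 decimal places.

Rank X: 3, 6, 4, 2, 7, 1, 5
Rank Y: 1, 2, 6, 3, 7, 5, 4
d = rank(X) − rank(Y): 2, 4, -2, -1, 0, -4, 1; Σd² = 42
ρ = 1 − 6Σd² / [n(n²−1)] = 1 − 6×42 / (7×48) = 1 − 252/336 ≈ 0.250

0.250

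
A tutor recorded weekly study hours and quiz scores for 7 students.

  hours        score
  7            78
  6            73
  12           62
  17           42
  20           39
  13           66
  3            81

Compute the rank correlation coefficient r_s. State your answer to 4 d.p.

-0.9286

Rank hours: 3, 2, 4, 6, 7, 5, 1
Rank score: 6, 5, 3, 2, 1, 4, 7
d = rank(hours) − rank(score): -3, -3, 1, 4, 6, 1, -6; Σd² = 108
ρ = 1 − 6Σd² / [n(n²−1)] = 1 − 6×108 / (7×48) = 1 − 648/336 ≈ -0.9286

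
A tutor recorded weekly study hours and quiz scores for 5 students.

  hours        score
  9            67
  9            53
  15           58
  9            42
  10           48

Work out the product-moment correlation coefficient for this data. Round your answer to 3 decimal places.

n = 5, Σx = 52, Σy = 268, Σx² = 568, Σy² = 14730, Σxy = 2808
nΣxy − ΣxΣy = 14040 − 13936 = 104
nΣx² − (Σx)² = 2840 − 2704 = 136; nΣy² − (Σy)² = 73650 − 71824 = 1826
r = 104 / √(136 × 1826) = 104 / 498.3332 ≈ 0.209

0.209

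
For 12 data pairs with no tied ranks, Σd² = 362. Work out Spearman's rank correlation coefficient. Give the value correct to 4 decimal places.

ρ = 1 − 6Σd² / [n(n²−1)] = 1 − 6×362 / (12×143)
  = 1 − 2172/1716 = 1 − 1.26573 ≈ -0.2657

-0.2657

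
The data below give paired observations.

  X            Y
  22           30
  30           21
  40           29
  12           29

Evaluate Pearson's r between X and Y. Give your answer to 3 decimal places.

-0.241

n = 4, ΣX = 104, ΣY = 109, ΣX² = 3128, ΣY² = 3023, ΣXY = 2798
nΣXY − ΣXΣY = 11192 − 11336 = -144
nΣX² − (ΣX)² = 12512 − 10816 = 1696; nΣY² − (ΣY)² = 12092 − 11881 = 211
r = -144 / √(1696 × 211) = -144 / 598.2107 ≈ -0.241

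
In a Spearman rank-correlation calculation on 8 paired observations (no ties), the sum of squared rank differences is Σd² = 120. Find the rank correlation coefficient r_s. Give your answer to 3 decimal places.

-0.429

ρ = 1 − 6Σd² / [n(n²−1)] = 1 − 6×120 / (8×63)
  = 1 − 720/504 = 1 − 1.4286 ≈ -0.429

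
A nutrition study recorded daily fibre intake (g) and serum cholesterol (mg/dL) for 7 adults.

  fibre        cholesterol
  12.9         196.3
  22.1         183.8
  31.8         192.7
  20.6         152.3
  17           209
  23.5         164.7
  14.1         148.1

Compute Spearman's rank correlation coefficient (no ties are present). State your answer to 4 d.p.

Rank fibre: 1, 5, 7, 4, 3, 6, 2
Rank cholesterol: 6, 4, 5, 2, 7, 3, 1
d = rank(fibre) − rank(cholesterol): -5, 1, 2, 2, -4, 3, 1; Σd² = 60
ρ = 1 − 6Σd² / [n(n²−1)] = 1 − 6×60 / (7×48) = 1 − 360/336 ≈ -0.0714

-0.0714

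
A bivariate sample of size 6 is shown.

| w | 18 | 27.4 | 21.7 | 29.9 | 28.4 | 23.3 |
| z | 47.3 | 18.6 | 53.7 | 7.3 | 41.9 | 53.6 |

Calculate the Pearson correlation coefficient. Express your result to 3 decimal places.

-0.738

n = 6, Σw = 148.7, Σz = 222.4, Σw² = 3789.11, Σz² = 10148.8, Σwz = 5183.44
nΣwz − ΣwΣz = 31100.64 − 33070.88 = -1970.24
nΣw² − (Σw)² = 22734.66 − 22111.69 = 622.97; nΣz² − (Σz)² = 60892.8 − 49461.76 = 11431.04
r = -1970.24 / √(622.97 × 11431.04) = -1970.24 / 2668.5567 ≈ -0.738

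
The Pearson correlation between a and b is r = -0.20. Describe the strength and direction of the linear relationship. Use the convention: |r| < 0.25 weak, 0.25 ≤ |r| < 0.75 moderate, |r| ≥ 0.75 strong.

weak negative

r = -0.20 < 0 so the relationship is negative.
|r| = 0.20, which falls in the weak range.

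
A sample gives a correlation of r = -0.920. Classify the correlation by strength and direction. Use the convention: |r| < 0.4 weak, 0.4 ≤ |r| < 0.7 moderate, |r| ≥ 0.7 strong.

r = -0.920 < 0 so the relationship is negative.
|r| = 0.920, which falls in the strong range.

strong negative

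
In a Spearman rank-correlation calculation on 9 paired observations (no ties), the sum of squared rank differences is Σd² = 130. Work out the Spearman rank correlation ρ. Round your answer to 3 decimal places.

-0.083

ρ = 1 − 6Σd² / [n(n²−1)] = 1 − 6×130 / (9×80)
  = 1 − 780/720 = 1 − 1.0833 ≈ -0.083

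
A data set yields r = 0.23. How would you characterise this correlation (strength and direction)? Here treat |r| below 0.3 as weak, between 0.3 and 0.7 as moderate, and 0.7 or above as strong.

weak positive

r = 0.23 > 0 so the relationship is positive.
|r| = 0.23, which falls in the weak range.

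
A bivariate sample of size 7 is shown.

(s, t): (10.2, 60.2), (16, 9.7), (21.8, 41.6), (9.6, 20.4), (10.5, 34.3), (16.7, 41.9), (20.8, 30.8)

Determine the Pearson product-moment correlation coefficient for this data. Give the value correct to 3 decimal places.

n = 7, Σs = 105.6, Σt = 238.9, Σs² = 1749.22, Σt² = 9745.59, Σst = 3572.48
nΣst − ΣsΣt = 25007.36 − 25227.84 = -220.48
nΣs² − (Σs)² = 12244.54 − 11151.36 = 1093.18; nΣt² − (Σt)² = 68219.13 − 57073.21 = 11145.92
r = -220.48 / √(1093.18 × 11145.92) = -220.48 / 3490.6299 ≈ -0.063

-0.063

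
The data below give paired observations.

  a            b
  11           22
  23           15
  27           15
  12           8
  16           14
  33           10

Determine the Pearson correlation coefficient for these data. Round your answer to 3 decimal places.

n = 6, Σa = 122, Σb = 84, Σa² = 2868, Σb² = 1294, Σab = 1642
nΣab − ΣaΣb = 9852 − 10248 = -396
nΣa² − (Σa)² = 17208 − 14884 = 2324; nΣb² − (Σb)² = 7764 − 7056 = 708
r = -396 / √(2324 × 708) = -396 / 1282.7283 ≈ -0.309

-0.309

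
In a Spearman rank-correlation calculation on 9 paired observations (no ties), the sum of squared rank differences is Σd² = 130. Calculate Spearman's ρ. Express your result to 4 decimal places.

ρ = 1 − 6Σd² / [n(n²−1)] = 1 − 6×130 / (9×80)
  = 1 − 780/720 = 1 − 1.08333 ≈ -0.0833

-0.0833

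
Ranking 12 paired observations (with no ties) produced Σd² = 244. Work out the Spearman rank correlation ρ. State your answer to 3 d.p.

ρ = 1 − 6Σd² / [n(n²−1)] = 1 − 6×244 / (12×143)
  = 1 − 1464/1716 = 1 − 0.8531 ≈ 0.147

0.147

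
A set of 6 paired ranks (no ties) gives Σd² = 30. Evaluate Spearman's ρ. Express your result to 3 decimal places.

0.143

ρ = 1 − 6Σd² / [n(n²−1)] = 1 − 6×30 / (6×35)
  = 1 − 180/210 = 1 − 0.8571 ≈ 0.143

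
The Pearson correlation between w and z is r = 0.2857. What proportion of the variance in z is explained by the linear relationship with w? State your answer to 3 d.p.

0.082

r² = (0.2857)² = 0.082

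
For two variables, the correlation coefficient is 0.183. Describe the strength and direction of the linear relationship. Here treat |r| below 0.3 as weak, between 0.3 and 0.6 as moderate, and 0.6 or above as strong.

weak positive

r = 0.183 > 0 so the relationship is positive.
|r| = 0.183, which falls in the weak range.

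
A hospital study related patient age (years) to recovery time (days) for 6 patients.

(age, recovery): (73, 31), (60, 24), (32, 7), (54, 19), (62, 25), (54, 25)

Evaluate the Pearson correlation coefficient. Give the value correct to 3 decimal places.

n = 6, Σx = 335, Σy = 131, Σx² = 19629, Σy² = 3197, Σxy = 7853
nΣxy − ΣxΣy = 47118 − 43885 = 3233
nΣx² − (Σx)² = 117774 − 112225 = 5549; nΣy² − (Σy)² = 19182 − 17161 = 2021
r = 3233 / √(5549 × 2021) = 3233 / 3348.8101 ≈ 0.965

0.965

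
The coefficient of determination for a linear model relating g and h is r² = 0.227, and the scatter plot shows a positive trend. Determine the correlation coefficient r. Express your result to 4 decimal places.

|r| = √0.227 = 0.4764
The association is positive, so r = 0.4764.

0.4764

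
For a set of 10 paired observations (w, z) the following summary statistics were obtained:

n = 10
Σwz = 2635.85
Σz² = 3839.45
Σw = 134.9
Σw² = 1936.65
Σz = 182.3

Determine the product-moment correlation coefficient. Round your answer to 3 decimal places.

0.719

r = (nΣwz − ΣwΣz) / √[(nΣw² − (Σw)²)(nΣz² − (Σz)²)]
Numerator: 10×2635.85 − 134.9×182.3 = 1766.23
Denominator: √[(19366.5 − 18198.01)(38394.5 − 33233.29)] = √[1168.49 × 5161.21] = 2455.7733
r = 1766.23 / 2455.7733 ≈ 0.719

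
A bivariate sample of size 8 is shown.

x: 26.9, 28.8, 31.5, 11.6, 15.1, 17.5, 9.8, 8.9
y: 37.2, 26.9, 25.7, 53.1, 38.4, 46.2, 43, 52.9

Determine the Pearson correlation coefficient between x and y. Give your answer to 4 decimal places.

-0.8823

n = 8, Σx = 150.1, Σy = 323.4, Σx² = 3389.37, Σy² = 13843.96, Σxy = 5481.46
nΣxy − ΣxΣy = 43851.68 − 48542.34 = -4690.66
nΣx² − (Σx)² = 27114.96 − 22530.01 = 4584.95; nΣy² − (Σy)² = 110751.68 − 104587.56 = 6164.12
r = -4690.66 / √(4584.95 × 6164.12) = -4690.66 / 5316.2188 ≈ -0.8823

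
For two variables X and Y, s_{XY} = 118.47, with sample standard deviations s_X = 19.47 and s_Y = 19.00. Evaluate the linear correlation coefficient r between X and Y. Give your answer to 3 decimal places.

r = Cov(X,Y) / (s_X · s_Y) = 118.47 / (19.47 × 19.00)
  = 118.47 / 369.9300 ≈ 0.320

0.320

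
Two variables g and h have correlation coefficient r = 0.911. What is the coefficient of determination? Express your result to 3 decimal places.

r² = (0.911)² = 0.830

0.830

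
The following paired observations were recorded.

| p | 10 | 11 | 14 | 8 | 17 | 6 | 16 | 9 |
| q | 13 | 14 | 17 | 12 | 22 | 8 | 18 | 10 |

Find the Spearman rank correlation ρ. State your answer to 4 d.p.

Rank p: 4, 5, 6, 2, 8, 1, 7, 3
Rank q: 4, 5, 6, 3, 8, 1, 7, 2
d = rank(p) − rank(q): 0, 0, 0, -1, 0, 0, 0, 1; Σd² = 2
ρ = 1 − 6Σd² / [n(n²−1)] = 1 − 6×2 / (8×63) = 1 − 12/504 ≈ 0.9762

0.9762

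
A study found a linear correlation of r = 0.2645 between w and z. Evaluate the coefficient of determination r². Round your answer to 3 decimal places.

r² = (0.2645)² = 0.070

0.070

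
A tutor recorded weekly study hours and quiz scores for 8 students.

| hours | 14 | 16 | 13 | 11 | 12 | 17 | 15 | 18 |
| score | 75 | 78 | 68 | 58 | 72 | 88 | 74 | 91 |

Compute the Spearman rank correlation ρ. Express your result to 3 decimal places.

Rank hours: 4, 6, 3, 1, 2, 7, 5, 8
Rank score: 5, 6, 2, 1, 3, 7, 4, 8
d = rank(hours) − rank(score): -1, 0, 1, 0, -1, 0, 1, 0; Σd² = 4
ρ = 1 − 6Σd² / [n(n²−1)] = 1 − 6×4 / (8×63) = 1 − 24/504 ≈ 0.952

0.952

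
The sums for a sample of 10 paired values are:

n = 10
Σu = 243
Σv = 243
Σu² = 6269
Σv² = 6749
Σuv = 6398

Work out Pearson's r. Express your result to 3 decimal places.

r = (nΣuv − ΣuΣv) / √[(nΣu² − (Σu)²)(nΣv² − (Σv)²)]
Numerator: 10×6398 − 243×243 = 4931
Denominator: √[(62690 − 59049)(67490 − 59049)] = √[3641 × 8441] = 5543.7966
r = 4931 / 5543.7966 ≈ 0.889

0.889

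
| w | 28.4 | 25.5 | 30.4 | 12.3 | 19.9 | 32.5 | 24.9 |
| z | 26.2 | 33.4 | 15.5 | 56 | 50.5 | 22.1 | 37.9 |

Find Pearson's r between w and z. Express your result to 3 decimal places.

n = 7, Σw = 173.9, Σz = 241.6, Σw² = 4604.53, Σz² = 9653.32, Σwz = 5422.69
nΣwz − ΣwΣz = 37958.83 − 42014.24 = -4055.41
nΣw² − (Σw)² = 32231.71 − 30241.21 = 1990.5; nΣz² − (Σz)² = 67573.24 − 58370.56 = 9202.68
r = -4055.41 / √(1990.5 × 9202.68) = -4055.41 / 4279.9456 ≈ -0.948

-0.948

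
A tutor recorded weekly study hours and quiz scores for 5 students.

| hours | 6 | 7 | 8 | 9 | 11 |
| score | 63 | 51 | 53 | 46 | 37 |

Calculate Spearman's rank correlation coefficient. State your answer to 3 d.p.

Rank hours: 1, 2, 3, 4, 5
Rank score: 5, 3, 4, 2, 1
d = rank(hours) − rank(score): -4, -1, -1, 2, 4; Σd² = 38
ρ = 1 − 6Σd² / [n(n²−1)] = 1 − 6×38 / (5×24) = 1 − 228/120 ≈ -0.900

-0.900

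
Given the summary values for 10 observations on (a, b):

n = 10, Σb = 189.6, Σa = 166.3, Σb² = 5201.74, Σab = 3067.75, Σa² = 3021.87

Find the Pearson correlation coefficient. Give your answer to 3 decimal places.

r = (nΣab − ΣaΣb) / √[(nΣa² − (Σa)²)(nΣb² − (Σb)²)]
Numerator: 10×3067.75 − 166.3×189.6 = -852.98
Denominator: √[(30218.7 − 27655.69)(52017.4 − 35948.16)] = √[2563.01 × 16069.24] = 6417.6026
r = -852.98 / 6417.6026 ≈ -0.133

-0.133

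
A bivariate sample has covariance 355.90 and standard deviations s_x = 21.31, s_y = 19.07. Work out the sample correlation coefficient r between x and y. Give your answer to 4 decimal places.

r = Cov(x,y) / (s_x · s_y) = 355.90 / (21.31 × 19.07)
  = 355.90 / 406.3817 ≈ 0.8758

0.8758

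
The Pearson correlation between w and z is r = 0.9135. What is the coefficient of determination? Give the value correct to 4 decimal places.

0.8345

r² = (0.9135)² = 0.8345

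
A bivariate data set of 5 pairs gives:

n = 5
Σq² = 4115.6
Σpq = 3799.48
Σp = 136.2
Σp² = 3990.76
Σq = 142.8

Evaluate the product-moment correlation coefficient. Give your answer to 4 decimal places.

-0.8842

r = (nΣpq − ΣpΣq) / √[(nΣp² − (Σp)²)(nΣq² − (Σq)²)]
Numerator: 5×3799.48 − 136.2×142.8 = -451.96
Denominator: √[(19953.8 − 18550.44)(20578 − 20391.84)] = √[1403.36 × 186.16] = 511.1257
r = -451.96 / 511.1257 ≈ -0.8842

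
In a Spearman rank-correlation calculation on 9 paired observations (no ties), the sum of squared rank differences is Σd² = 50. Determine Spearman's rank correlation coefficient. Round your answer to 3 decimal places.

ρ = 1 − 6Σd² / [n(n²−1)] = 1 − 6×50 / (9×80)
  = 1 − 300/720 = 1 − 0.4167 ≈ 0.583

0.583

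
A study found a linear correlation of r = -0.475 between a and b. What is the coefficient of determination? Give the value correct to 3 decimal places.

0.226

r² = (-0.475)² = 0.226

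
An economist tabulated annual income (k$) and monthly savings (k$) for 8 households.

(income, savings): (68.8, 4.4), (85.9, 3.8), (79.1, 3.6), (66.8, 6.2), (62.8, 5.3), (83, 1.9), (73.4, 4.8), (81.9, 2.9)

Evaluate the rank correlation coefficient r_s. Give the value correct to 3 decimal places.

Rank income: 3, 8, 5, 2, 1, 7, 4, 6
Rank savings: 5, 4, 3, 8, 7, 1, 6, 2
d = rank(income) − rank(savings): -2, 4, 2, -6, -6, 6, -2, 4; Σd² = 152
ρ = 1 − 6Σd² / [n(n²−1)] = 1 − 6×152 / (8×63) = 1 − 912/504 ≈ -0.810

-0.810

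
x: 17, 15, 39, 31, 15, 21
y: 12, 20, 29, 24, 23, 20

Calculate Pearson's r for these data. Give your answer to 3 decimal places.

n = 6, Σx = 138, Σy = 128, Σx² = 3662, Σy² = 2890, Σxy = 3144
nΣxy − ΣxΣy = 18864 − 17664 = 1200
nΣx² − (Σx)² = 21972 − 19044 = 2928; nΣy² − (Σy)² = 17340 − 16384 = 956
r = 1200 / √(2928 × 956) = 1200 / 1673.0714 ≈ 0.717

0.717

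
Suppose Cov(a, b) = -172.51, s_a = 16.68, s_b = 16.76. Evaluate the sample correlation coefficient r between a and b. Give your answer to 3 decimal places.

-0.617

r = Cov(a,b) / (s_a · s_b) = -172.51 / (16.68 × 16.76)
  = -172.51 / 279.5568 ≈ -0.617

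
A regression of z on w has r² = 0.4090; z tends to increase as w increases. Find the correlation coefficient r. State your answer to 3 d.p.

|r| = √0.4090 = 0.640
The association is positive, so r = 0.640.

0.640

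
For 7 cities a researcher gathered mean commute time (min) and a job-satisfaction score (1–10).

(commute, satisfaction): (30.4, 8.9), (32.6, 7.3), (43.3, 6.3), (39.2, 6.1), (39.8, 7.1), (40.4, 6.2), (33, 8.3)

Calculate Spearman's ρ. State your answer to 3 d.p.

Rank commute: 1, 2, 7, 4, 5, 6, 3
Rank satisfaction: 7, 5, 3, 1, 4, 2, 6
d = rank(commute) − rank(satisfaction): -6, -3, 4, 3, 1, 4, -3; Σd² = 96
ρ = 1 − 6Σd² / [n(n²−1)] = 1 − 6×96 / (7×48) = 1 − 576/336 ≈ -0.714

-0.714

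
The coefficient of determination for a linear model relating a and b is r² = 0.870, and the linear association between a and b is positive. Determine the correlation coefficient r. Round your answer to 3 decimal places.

0.933

|r| = √0.870 = 0.933
The association is positive, so r = 0.933.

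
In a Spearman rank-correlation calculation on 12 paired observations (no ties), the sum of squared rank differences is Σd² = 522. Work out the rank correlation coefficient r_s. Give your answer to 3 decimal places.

ρ = 1 − 6Σd² / [n(n²−1)] = 1 − 6×522 / (12×143)
  = 1 − 3132/1716 = 1 − 1.8252 ≈ -0.825

-0.825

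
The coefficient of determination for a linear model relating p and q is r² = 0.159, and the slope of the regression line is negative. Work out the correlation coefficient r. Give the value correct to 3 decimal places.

|r| = √0.159 = 0.399
The association is negative, so r = −0.399.

-0.399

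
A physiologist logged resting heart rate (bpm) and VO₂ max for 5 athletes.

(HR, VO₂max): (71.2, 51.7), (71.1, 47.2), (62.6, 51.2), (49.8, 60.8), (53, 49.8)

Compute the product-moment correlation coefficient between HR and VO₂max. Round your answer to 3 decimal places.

n = 5, Σx = 307.7, Σy = 260.7, Σx² = 19332.45, Σy² = 13698.85, Σxy = 15909.32
nΣxy − ΣxΣy = 79546.6 − 80217.39 = -670.79
nΣx² − (Σx)² = 96662.25 − 94679.29 = 1982.96; nΣy² − (Σy)² = 68494.25 − 67964.49 = 529.76
r = -670.79 / √(1982.96 × 529.76) = -670.79 / 1024.9356 ≈ -0.654

-0.654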